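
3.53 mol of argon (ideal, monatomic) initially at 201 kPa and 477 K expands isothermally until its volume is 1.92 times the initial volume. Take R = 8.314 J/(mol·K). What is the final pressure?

105 kPa

V₁ = nRT₁/P₁ = 3.53×8.314×477/201 = 69.6 L.
Isothermal: T stays 477 K; PV = const ⇒ V₂ = 134 L, P₂ = 105 kPa.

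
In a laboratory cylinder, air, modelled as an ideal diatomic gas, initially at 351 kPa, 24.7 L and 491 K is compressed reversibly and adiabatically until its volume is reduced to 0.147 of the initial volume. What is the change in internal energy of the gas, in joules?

n = P₁V₁/(RT₁) = 351×24.7/(8.314×491) = 2.12 mol.
Adiabatic: TV^(γ−1) = const ⇒ T₂ = 491×(6.80)^0.400 = 1060 K; PV^γ = const ⇒ P₂ = 5140 kPa.
For an ideal gas ΔU = nCvΔT with Cv = (5/2)R = 20.8 J/(mol·K).
ΔU = 2.12×20.8×(1060−491) = 25000 J.

25000 J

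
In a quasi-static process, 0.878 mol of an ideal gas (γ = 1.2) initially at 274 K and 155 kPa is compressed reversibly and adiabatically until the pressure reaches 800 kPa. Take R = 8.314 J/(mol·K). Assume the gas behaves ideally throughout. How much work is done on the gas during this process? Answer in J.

V₁ = nRT₁/P₁ = 0.878×8.314×274/155 = 12.9 L.
Adiabatic: T₂/T₁ = (P₂/P₁)^((γ−1)/γ) ⇒ T₂ = 274×(5.16)^0.167 = 360 K; V₂ = 3.29 L.
ΔU = nCvΔT = 0.878×41.6×(360−274) = 3150 J.
Q = 0 for an adiabatic process, so W = −ΔU = -3150 J.
Work done on the gas = −W_by = 3150 J.

3150 J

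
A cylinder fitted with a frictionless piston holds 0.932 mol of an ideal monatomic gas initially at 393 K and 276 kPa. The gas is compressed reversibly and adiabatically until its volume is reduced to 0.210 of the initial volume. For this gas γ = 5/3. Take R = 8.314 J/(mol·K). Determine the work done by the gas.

V₁ = nRT₁/P₁ = 0.932×8.314×393/276 = 11.0 L.
Adiabatic: TV^(γ−1) = const ⇒ T₂ = 393×(4.76)^0.667 = 1110 K; PV^γ = const ⇒ P₂ = 3720 kPa.
ΔU = nCvΔT = 0.932×12.5×(1110−393) = 8360 J.
Q = 0 for an adiabatic process, so W = −ΔU = -8360 J.

-8360 J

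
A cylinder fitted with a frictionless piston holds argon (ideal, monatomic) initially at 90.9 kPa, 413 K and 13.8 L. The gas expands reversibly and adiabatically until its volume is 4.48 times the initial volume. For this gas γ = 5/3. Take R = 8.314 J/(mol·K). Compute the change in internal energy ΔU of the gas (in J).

n = P₁V₁/(RT₁) = 90.9×13.8/(8.314×413) = 0.365 mol.
Adiabatic: TV^(γ−1) = const ⇒ T₂ = 413×(0.223)^0.667 = 152 K; PV^γ = const ⇒ P₂ = 7.47 kPa.
For an ideal gas ΔU = nCvΔT with Cv = (3/2)R = 12.5 J/(mol·K).
ΔU = 0.365×12.5×(152−413) = -1190 J.

-1190 J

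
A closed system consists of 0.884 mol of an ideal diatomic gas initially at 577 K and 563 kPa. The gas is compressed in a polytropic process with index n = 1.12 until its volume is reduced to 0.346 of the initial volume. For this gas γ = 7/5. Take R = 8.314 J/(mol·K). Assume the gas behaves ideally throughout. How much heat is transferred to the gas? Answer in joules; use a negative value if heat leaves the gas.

-3360 J

V₁ = nRT₁/P₁ = 0.884×8.314×577/563 = 7.53 L.
Polytropic n=1.12: T₂ = T₁(V₁/V₂)^(n−1) = 577×(2.89)^0.12 = 655 K; P₂ = P₁(V₁/V₂)^n = 1850 kPa.
W = (P₁V₁−P₂V₂)/(n−1) = (563×7.53−1850×2.61)/0.12 = -4800 J.
ΔU = nCvΔT = 0.884×20.8×(655−577) = 1440 J.
Q = ΔU + W = -3360 J.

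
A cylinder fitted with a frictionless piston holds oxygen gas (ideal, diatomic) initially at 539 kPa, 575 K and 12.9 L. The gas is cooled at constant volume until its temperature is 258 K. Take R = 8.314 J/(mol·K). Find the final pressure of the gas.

Isochoric: V stays 12.9 L; P/T = const ⇒ T₂ = 258 K, P₂ = 242 kPa.

242 kPa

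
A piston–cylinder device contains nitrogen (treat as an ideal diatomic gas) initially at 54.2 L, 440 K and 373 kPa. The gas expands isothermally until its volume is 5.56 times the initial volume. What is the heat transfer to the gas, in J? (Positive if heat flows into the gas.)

34700 J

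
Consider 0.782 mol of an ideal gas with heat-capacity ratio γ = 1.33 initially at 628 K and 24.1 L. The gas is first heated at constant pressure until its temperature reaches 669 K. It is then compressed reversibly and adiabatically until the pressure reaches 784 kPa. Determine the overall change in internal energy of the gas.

6900 J

P₁ = nRT₁/V₁ = 0.782×8.314×628/24.1 = 169 kPa.
Step 1 — Isobaric: P stays 169 kPa; V/T = const ⇒ T₂ = 669 K, V₂ = 25.7 L.
W = PΔV = 169×(25.7−24.1) kPa·L = 267 J.
ΔU = nCvΔT = 0.782×25.2×(669−628) = 808 J.
Q = ΔU + W = nCpΔT = 1070 J.
State after step 1: P = 169 kPa, V = 25.7 L, T = 669 K.
Step 2 — Adiabatic: T₂/T₁ = (P₂/P₁)^((γ−1)/γ) ⇒ T₂ = 669×(4.63)^0.248 = 978 K; V₂ = 8.11 L.
ΔU = nCvΔT = 0.782×25.2×(978−669) = 6100 J.
Q = 0 for an adiabatic process, so W = −ΔU = -6100 J.
Net over both steps: W = -5830 J, Q = 1070 J, ΔU = 6900 J.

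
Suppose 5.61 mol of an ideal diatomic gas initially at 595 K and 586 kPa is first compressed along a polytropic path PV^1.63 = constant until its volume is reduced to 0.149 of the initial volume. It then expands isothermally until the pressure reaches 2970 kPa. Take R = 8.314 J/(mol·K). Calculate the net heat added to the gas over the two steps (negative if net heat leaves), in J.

195000 J

V₁ = nRT₁/P₁ = 5.61×8.314×595/586 = 47.4 L.
Step 1 — Polytropic n=1.63: T₂ = T₁(V₁/V₂)^(n−1) = 595×(6.71)^0.63 = 1970 K; P₂ = P₁(V₁/V₂)^n = 13000 kPa.
W = (P₁V₁−P₂V₂)/(n−1) = (586×47.4−13000×7.06)/0.63 = -102000 J.
ΔU = nCvΔT = 5.61×20.8×(1970−595) = 161000 J.
Q = ΔU + W = 58700 J.
State after step 1: P = 13000 kPa, V = 7.06 L, T = 1970 K.
Step 2 — Isothermal: T stays 1970 K; PV = const ⇒ V₂ = 31.0 L, P₂ = 2970 kPa.
ΔU = 0 (ideal gas, T constant).
W = nRT ln(V₂/V₁) = 5.61×8.314×1970×ln(4.39) = 136000 J.
Q = ΔU + W = 136000 J.
Net over both steps: W = 34200 J, Q = 195000 J, ΔU = 161000 J.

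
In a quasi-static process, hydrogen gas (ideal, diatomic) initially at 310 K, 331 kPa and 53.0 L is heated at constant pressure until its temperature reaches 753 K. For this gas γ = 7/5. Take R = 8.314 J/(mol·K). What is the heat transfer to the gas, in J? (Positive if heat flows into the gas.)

87700 J

n = P₁V₁/(RT₁) = 331×53.0/(8.314×310) = 6.81 mol.
Isobaric: P stays 331 kPa; V/T = const ⇒ T₂ = 753 K, V₂ = 129 L.
W = PΔV = 331×(129−53.0) kPa·L = 25100 J.
ΔU = nCvΔT = 6.81×20.8×(753−310) = 62700 J.
Q = ΔU + W = nCpΔT = 87700 J.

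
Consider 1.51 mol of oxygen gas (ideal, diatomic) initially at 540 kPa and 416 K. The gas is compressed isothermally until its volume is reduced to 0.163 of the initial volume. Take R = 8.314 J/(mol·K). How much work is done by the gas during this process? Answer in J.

-9470 J

V₁ = nRT₁/P₁ = 1.51×8.314×416/540 = 9.67 L.
Isothermal: T stays 416 K; PV = const ⇒ V₂ = 1.58 L, P₂ = 3310 kPa.
W = nRT ln(V₂/V₁) = 1.51×8.314×416×ln(0.163) = -9470 J.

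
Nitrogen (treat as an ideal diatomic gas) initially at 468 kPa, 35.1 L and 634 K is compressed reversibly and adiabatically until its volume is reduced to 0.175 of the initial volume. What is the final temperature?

1270 K

Adiabatic: TV^(γ−1) = const ⇒ T₂ = 634×(5.71)^0.400 = 1270 K; PV^γ = const ⇒ P₂ = 5370 kPa.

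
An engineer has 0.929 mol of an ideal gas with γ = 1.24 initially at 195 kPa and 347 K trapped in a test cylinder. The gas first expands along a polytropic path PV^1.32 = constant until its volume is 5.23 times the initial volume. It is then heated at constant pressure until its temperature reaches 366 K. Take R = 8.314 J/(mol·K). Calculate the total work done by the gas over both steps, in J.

V₁ = nRT₁/P₁ = 0.929×8.314×347/195 = 13.7 L.
Step 1 — Polytropic n=1.32: T₂ = T₁(V₁/V₂)^(n−1) = 347×(0.191)^0.32 = 204 K; P₂ = P₁(V₁/V₂)^n = 22.0 kPa.
W = (P₁V₁−P₂V₂)/(n−1) = (195×13.7−22.0×71.9)/0.32 = 3440 J.
ΔU = nCvΔT = 0.929×34.6×(204−347) = -4590 J.
Q = ΔU + W = -1150 J.
State after step 1: P = 22.0 kPa, V = 71.9 L, T = 204 K.
Step 2 — Isobaric: P stays 22.0 kPa; V/T = const ⇒ T₂ = 366 K, V₂ = 129 L.
W = PΔV = 22.0×(129−71.9) kPa·L = 1250 J.
ΔU = nCvΔT = 0.929×34.6×(366−204) = 5200 J.
Q = ΔU + W = nCpΔT = 6450 J.
Net over both steps: W = 4690 J, Q = 5300 J, ΔU = 611 J.

4690 J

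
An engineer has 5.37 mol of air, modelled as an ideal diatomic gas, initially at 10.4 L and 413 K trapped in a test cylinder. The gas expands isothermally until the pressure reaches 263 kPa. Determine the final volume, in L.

70.1 L

P₁ = nRT₁/V₁ = 5.37×8.314×413/10.4 = 1770 kPa.
Isothermal: T stays 413 K; PV = const ⇒ V₂ = 70.1 L, P₂ = 263 kPa.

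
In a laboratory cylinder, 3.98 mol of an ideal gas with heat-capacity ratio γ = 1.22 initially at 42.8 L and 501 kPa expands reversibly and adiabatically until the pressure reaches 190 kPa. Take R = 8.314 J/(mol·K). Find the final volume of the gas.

94.8 L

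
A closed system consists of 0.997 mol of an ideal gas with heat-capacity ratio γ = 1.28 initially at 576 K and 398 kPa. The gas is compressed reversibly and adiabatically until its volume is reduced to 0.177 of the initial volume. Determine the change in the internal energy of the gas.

V₁ = nRT₁/P₁ = 0.997×8.314×576/398 = 12.0 L.
Adiabatic: TV^(γ−1) = const ⇒ T₂ = 576×(5.65)^0.280 = 935 K; PV^γ = const ⇒ P₂ = 3650 kPa.
For an ideal gas ΔU = nCvΔT with Cv = R/(γ−1) = 29.7 J/(mol·K).
ΔU = 0.997×29.7×(935−576) = 10600 J.

10600 J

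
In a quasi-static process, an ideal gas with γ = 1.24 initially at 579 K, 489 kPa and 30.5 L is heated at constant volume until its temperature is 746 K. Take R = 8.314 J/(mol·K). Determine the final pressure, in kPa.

Isochoric: V stays 30.5 L; P/T = const ⇒ T₂ = 746 K, P₂ = 630 kPa.

630 kPa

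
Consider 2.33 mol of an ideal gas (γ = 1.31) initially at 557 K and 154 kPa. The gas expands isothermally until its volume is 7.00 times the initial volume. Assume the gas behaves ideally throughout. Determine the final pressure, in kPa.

22.0 kPa

V₁ = nRT₁/P₁ = 2.33×8.314×557/154 = 70.1 L.
Isothermal: T stays 557 K; PV = const ⇒ V₂ = 490 L, P₂ = 22.0 kPa.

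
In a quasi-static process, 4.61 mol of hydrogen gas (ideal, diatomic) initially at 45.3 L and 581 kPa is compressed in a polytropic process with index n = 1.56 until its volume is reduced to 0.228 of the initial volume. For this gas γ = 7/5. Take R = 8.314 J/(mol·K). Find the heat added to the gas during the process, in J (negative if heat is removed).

24200 J

T₁ = P₁V₁/(nR) = 581×45.3/(4.61×8.314) = 687 K.
Polytropic n=1.56: T₂ = T₁(V₁/V₂)^(n−1) = 687×(4.39)^0.56 = 1570 K; P₂ = P₁(V₁/V₂)^n = 5830 kPa.
W = (P₁V₁−P₂V₂)/(n−1) = (581×45.3−5830×10.3)/0.56 = -60600 J.
ΔU = nCvΔT = 4.61×20.8×(1570−687) = 84800 J.
Q = ΔU + W = 24200 J.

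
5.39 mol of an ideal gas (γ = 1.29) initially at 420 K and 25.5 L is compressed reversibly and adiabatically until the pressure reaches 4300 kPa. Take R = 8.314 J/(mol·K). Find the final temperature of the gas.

624 K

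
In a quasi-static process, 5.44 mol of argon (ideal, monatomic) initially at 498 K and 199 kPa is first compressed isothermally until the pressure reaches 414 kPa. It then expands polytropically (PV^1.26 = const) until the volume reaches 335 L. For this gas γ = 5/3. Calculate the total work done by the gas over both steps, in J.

16100 J

V₁ = nRT₁/P₁ = 5.44×8.314×498/199 = 113 L.
Step 1 — Isothermal: T stays 498 K; PV = const ⇒ V₂ = 54.4 L, P₂ = 414 kPa.
ΔU = 0 (ideal gas, T constant).
W = nRT ln(V₂/V₁) = 5.44×8.314×498×ln(0.481) = -16500 J.
Q = ΔU + W = -16500 J.
State after step 1: P = 414 kPa, V = 54.4 L, T = 498 K.
Step 2 — Polytropic n=1.26: T₂ = T₁(V₁/V₂)^(n−1) = 498×(0.162)^0.26 = 310 K; P₂ = P₁(V₁/V₂)^n = 41.9 kPa.
W = (P₁V₁−P₂V₂)/(n−1) = (414×54.4−41.9×335)/0.26 = 32600 J.
ΔU = nCvΔT = 5.44×12.5×(310−498) = -12700 J.
Q = ΔU + W = 19900 J.
Net over both steps: W = 16100 J, Q = 3400 J, ΔU = -12700 J.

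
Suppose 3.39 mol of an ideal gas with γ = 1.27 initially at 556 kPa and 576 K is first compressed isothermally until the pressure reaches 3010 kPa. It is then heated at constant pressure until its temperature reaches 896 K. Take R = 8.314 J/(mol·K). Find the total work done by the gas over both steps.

V₁ = nRT₁/P₁ = 3.39×8.314×576/556 = 29.2 L.
Step 1 — Isothermal: T stays 576 K; PV = const ⇒ V₂ = 5.39 L, P₂ = 3010 kPa.
ΔU = 0 (ideal gas, T constant).
W = nRT ln(V₂/V₁) = 3.39×8.314×576×ln(0.185) = -27400 J.
Q = ΔU + W = -27400 J.
State after step 1: P = 3010 kPa, V = 5.39 L, T = 576 K.
Step 2 — Isobaric: P stays 3010 kPa; V/T = const ⇒ T₂ = 896 K, V₂ = 8.39 L.
W = PΔV = 3010×(8.39−5.39) kPa·L = 9020 J.
ΔU = nCvΔT = 3.39×30.8×(896−576) = 33400 J.
Q = ΔU + W = nCpΔT = 42400 J.
Net over both steps: W = -18400 J, Q = 15000 J, ΔU = 33400 J.

-18400 J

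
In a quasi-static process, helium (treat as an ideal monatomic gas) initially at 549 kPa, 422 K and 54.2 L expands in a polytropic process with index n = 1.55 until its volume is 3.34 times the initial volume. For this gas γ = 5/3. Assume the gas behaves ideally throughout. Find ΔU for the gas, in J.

-21600 J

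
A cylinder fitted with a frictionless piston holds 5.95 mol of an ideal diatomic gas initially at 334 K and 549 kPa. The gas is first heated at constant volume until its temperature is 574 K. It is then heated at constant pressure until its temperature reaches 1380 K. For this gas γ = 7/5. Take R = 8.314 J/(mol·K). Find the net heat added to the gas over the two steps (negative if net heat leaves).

V₁ = nRT₁/P₁ = 5.95×8.314×334/549 = 30.1 L.
Step 1 — Isochoric: V stays 30.1 L; P/T = const ⇒ T₂ = 574 K, P₂ = 943 kPa.
W = 0 (no volume change).
ΔU = nCvΔT = 5.95×20.8×(574−334) = 29700 J.
Q = ΔU = 29700 J.
State after step 1: P = 943 kPa, V = 30.1 L, T = 574 K.
Step 2 — Isobaric: P stays 943 kPa; V/T = const ⇒ T₂ = 1380 K, V₂ = 72.4 L.
W = PΔV = 943×(72.4−30.1) kPa·L = 39900 J.
ΔU = nCvΔT = 5.95×20.8×(1380−574) = 99700 J.
Q = ΔU + W = nCpΔT = 140000 J.
Net over both steps: W = 39900 J, Q = 169000 J, ΔU = 129000 J.

169000 J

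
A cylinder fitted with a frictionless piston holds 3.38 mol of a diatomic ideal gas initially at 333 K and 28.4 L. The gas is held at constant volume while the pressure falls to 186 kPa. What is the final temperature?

188 K

P₁ = nRT₁/V₁ = 3.38×8.314×333/28.4 = 329 kPa.
Isochoric: V stays 28.4 L; P/T = const ⇒ T₂ = 188 K, P₂ = 186 kPa.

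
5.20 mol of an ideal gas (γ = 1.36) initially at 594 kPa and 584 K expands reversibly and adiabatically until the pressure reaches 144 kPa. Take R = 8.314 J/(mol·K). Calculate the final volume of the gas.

120 L

V₁ = nRT₁/P₁ = 5.20×8.314×584/594 = 42.5 L.
Adiabatic: T₂/T₁ = (P₂/P₁)^((γ−1)/γ) ⇒ T₂ = 584×(0.242)^0.265 = 401 K; V₂ = 120 L.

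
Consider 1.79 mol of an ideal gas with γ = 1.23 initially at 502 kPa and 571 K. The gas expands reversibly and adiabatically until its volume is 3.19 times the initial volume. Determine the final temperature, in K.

437 K

V₁ = nRT₁/P₁ = 1.79×8.314×571/502 = 16.9 L.
Adiabatic: TV^(γ−1) = const ⇒ T₂ = 571×(0.313)^0.230 = 437 K; PV^γ = const ⇒ P₂ = 121 kPa.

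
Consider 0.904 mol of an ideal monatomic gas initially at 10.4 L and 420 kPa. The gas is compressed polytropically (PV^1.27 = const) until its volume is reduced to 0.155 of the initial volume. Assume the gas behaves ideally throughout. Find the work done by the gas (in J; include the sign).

-10600 J

T₁ = P₁V₁/(nR) = 420×10.4/(0.904×8.314) = 581 K.
Polytropic n=1.27: T₂ = T₁(V₁/V₂)^(n−1) = 581×(6.45)^0.27 = 961 K; P₂ = P₁(V₁/V₂)^n = 4480 kPa.
W = (P₁V₁−P₂V₂)/(n−1) = (420×10.4−4480×1.61)/0.27 = -10600 J.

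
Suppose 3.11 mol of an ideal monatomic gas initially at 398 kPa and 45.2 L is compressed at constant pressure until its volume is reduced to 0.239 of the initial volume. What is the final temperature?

166 K

T₁ = P₁V₁/(nR) = 398×45.2/(3.11×8.314) = 696 K.
Isobaric: P stays 398 kPa; V/T = const ⇒ T₂ = 166 K, V₂ = 10.8 L.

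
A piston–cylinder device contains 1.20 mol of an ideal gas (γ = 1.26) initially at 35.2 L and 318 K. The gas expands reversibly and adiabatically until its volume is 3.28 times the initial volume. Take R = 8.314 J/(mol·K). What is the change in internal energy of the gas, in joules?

-3240 J

P₁ = nRT₁/V₁ = 1.20×8.314×318/35.2 = 90.1 kPa.
Adiabatic: TV^(γ−1) = const ⇒ T₂ = 318×(0.305)^0.260 = 234 K; PV^γ = const ⇒ P₂ = 20.2 kPa.
For an ideal gas ΔU = nCvΔT with Cv = R/(γ−1) = 32.0 J/(mol·K).
ΔU = 1.20×32.0×(234−318) = -3240 J.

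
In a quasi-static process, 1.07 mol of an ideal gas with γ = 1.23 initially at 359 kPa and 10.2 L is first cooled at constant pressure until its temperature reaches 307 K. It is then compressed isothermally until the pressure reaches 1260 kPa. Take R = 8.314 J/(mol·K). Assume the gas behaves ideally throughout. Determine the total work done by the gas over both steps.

-4360 J

T₁ = P₁V₁/(nR) = 359×10.2/(1.07×8.314) = 412 K.
Step 1 — Isobaric: P stays 359 kPa; V/T = const ⇒ T₂ = 307 K, V₂ = 7.61 L.
W = PΔV = 359×(7.61−10.2) kPa·L = -931 J.
ΔU = nCvΔT = 1.07×36.1×(307−412) = -4050 J.
Q = ΔU + W = nCpΔT = -4980 J.
State after step 1: P = 359 kPa, V = 7.61 L, T = 307 K.
Step 2 — Isothermal: T stays 307 K; PV = const ⇒ V₂ = 2.17 L, P₂ = 1260 kPa.
ΔU = 0 (ideal gas, T constant).
W = nRT ln(V₂/V₁) = 1.07×8.314×307×ln(0.285) = -3430 J.
Q = ΔU + W = -3430 J.
Net over both steps: W = -4360 J, Q = -8410 J, ΔU = -4050 J.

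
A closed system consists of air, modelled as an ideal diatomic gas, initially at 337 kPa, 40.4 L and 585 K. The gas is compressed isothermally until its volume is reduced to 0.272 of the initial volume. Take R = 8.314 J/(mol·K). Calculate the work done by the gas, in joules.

-17700 J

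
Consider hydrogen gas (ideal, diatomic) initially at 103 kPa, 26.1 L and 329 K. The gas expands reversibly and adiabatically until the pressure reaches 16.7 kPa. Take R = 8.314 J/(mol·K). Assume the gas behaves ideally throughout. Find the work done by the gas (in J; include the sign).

2720 J

n = P₁V₁/(RT₁) = 103×26.1/(8.314×329) = 0.983 mol.
Adiabatic: T₂/T₁ = (P₂/P₁)^((γ−1)/γ) ⇒ T₂ = 329×(0.162)^0.286 = 196 K; V₂ = 95.7 L.
ΔU = nCvΔT = 0.983×20.8×(196−329) = -2720 J.
Q = 0 for an adiabatic process, so W = −ΔU = 2720 J.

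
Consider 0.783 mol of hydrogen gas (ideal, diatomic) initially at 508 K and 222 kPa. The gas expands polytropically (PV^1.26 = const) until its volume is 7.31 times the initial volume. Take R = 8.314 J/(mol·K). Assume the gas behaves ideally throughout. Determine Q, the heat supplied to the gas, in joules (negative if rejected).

V₁ = nRT₁/P₁ = 0.783×8.314×508/222 = 14.9 L.
Polytropic n=1.26: T₂ = T₁(V₁/V₂)^(n−1) = 508×(0.137)^0.26 = 303 K; P₂ = P₁(V₁/V₂)^n = 18.1 kPa.
W = (P₁V₁−P₂V₂)/(n−1) = (222×14.9−18.1×109)/0.26 = 5140 J.
ΔU = nCvΔT = 0.783×20.8×(303−508) = -3340 J.
Q = ΔU + W = 1800 J.

1800 J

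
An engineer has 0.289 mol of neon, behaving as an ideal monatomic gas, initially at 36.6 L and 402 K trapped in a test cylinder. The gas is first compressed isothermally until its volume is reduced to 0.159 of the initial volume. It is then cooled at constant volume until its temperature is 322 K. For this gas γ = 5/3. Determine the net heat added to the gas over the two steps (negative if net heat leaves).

-2060 J

P₁ = nRT₁/V₁ = 0.289×8.314×402/36.6 = 26.4 kPa.
Step 1 — Isothermal: T stays 402 K; PV = const ⇒ V₂ = 5.82 L, P₂ = 166 kPa.
ΔU = 0 (ideal gas, T constant).
W = nRT ln(V₂/V₁) = 0.289×8.314×402×ln(0.159) = -1780 J.
Q = ΔU + W = -1780 J.
State after step 1: P = 166 kPa, V = 5.82 L, T = 402 K.
Step 2 — Isochoric: V stays 5.82 L; P/T = const ⇒ T₂ = 322 K, P₂ = 133 kPa.
W = 0 (no volume change).
ΔU = nCvΔT = 0.289×12.5×(322−402) = -288 J.
Q = ΔU = -288 J.
Net over both steps: W = -1780 J, Q = -2060 J, ΔU = -288 J.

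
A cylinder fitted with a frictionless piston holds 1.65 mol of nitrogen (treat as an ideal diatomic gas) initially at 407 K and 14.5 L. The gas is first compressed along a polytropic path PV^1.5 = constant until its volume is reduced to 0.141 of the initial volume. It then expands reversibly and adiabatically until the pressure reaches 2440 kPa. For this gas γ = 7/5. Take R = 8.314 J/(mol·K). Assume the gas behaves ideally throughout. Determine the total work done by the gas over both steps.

P₁ = nRT₁/V₁ = 1.65×8.314×407/14.5 = 385 kPa.
Step 1 — Polytropic n=1.5: T₂ = T₁(V₁/V₂)^(n−1) = 407×(7.09)^0.50 = 1080 K; P₂ = P₁(V₁/V₂)^n = 7270 kPa.
W = (P₁V₁−P₂V₂)/(n−1) = (385×14.5−7270×2.04)/0.50 = -18600 J.
ΔU = nCvΔT = 1.65×20.8×(1080−407) = 23200 J.
Q = ΔU + W = 4640 J.
State after step 1: P = 7270 kPa, V = 2.04 L, T = 1080 K.
Step 2 — Adiabatic: T₂/T₁ = (P₂/P₁)^((γ−1)/γ) ⇒ T₂ = 1080×(0.336)^0.286 = 793 K; V₂ = 4.46 L.
ΔU = nCvΔT = 1.65×20.8×(793−1080) = -9960 J.
Q = 0 for an adiabatic process, so W = −ΔU = 9960 J.
Net over both steps: W = -8610 J, Q = 4640 J, ΔU = 13300 J.

-8610 J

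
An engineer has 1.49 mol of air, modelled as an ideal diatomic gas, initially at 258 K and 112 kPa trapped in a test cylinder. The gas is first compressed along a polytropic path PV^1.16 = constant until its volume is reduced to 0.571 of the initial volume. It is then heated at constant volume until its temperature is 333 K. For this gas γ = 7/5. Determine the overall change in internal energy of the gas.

V₁ = nRT₁/P₁ = 1.49×8.314×258/112 = 28.5 L.
Step 1 — Polytropic n=1.16: T₂ = T₁(V₁/V₂)^(n−1) = 258×(1.75)^0.16 = 282 K; P₂ = P₁(V₁/V₂)^n = 215 kPa.
W = (P₁V₁−P₂V₂)/(n−1) = (112×28.5−215×16.3)/0.16 = -1870 J.
ΔU = nCvΔT = 1.49×20.8×(282−258) = 749 J.
Q = ΔU + W = -1120 J.
State after step 1: P = 215 kPa, V = 16.3 L, T = 282 K.
Step 2 — Isochoric: V stays 16.3 L; P/T = const ⇒ T₂ = 333 K, P₂ = 253 kPa.
W = 0 (no volume change).
ΔU = nCvΔT = 1.49×20.8×(333−282) = 1570 J.
Q = ΔU = 1570 J.
Net over both steps: W = -1870 J, Q = 449 J, ΔU = 2320 J.

2320 J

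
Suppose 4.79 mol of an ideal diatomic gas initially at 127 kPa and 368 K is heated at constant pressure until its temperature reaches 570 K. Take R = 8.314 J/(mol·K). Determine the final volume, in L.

179 L

V₁ = nRT₁/P₁ = 4.79×8.314×368/127 = 115 L.
Isobaric: P stays 127 kPa; V/T = const ⇒ T₂ = 570 K, V₂ = 179 L.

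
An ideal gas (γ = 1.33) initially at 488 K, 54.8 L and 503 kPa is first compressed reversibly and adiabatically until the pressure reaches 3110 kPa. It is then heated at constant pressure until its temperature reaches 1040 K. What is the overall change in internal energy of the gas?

94500 J

n = P₁V₁/(RT₁) = 503×54.8/(8.314×488) = 6.79 mol.
Step 1 — Adiabatic: T₂/T₁ = (P₂/P₁)^((γ−1)/γ) ⇒ T₂ = 488×(6.18)^0.248 = 767 K; V₂ = 13.9 L.
ΔU = nCvΔT = 6.79×25.2×(767−488) = 47700 J.
Q = 0 for an adiabatic process, so W = −ΔU = -47700 J.
State after step 1: P = 3110 kPa, V = 13.9 L, T = 767 K.
Step 2 — Isobaric: P stays 3110 kPa; V/T = const ⇒ T₂ = 1040 K, V₂ = 18.9 L.
W = PΔV = 3110×(18.9−13.9) kPa·L = 15400 J.
ΔU = nCvΔT = 6.79×25.2×(1040−767) = 46700 J.
Q = ΔU + W = nCpΔT = 62200 J.
Net over both steps: W = -32300 J, Q = 62200 J, ΔU = 94500 J.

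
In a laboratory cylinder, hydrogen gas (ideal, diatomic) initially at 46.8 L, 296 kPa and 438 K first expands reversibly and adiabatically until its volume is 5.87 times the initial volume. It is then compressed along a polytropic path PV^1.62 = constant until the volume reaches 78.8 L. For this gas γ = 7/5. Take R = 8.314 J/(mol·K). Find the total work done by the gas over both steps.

n = P₁V₁/(RT₁) = 296×46.8/(8.314×438) = 3.80 mol.
Step 1 — Adiabatic: TV^(γ−1) = const ⇒ T₂ = 438×(0.170)^0.400 = 216 K; PV^γ = const ⇒ P₂ = 24.8 kPa.
ΔU = nCvΔT = 3.80×20.8×(216−438) = -17600 J.
Q = 0 for an adiabatic process, so W = −ΔU = 17600 J.
State after step 1: P = 24.8 kPa, V = 275 L, T = 216 K.
Step 2 — Polytropic n=1.62: T₂ = T₁(V₁/V₂)^(n−1) = 216×(3.49)^0.62 = 468 K; P₂ = P₁(V₁/V₂)^n = 188 kPa.
W = (P₁V₁−P₂V₂)/(n−1) = (24.8×275−188×78.8)/0.62 = -12900 J.
ΔU = nCvΔT = 3.80×20.8×(468−216) = 19900 J.
Q = ΔU + W = 7080 J.
Net over both steps: W = 4700 J, Q = 7080 J, ΔU = 2380 J.

4700 J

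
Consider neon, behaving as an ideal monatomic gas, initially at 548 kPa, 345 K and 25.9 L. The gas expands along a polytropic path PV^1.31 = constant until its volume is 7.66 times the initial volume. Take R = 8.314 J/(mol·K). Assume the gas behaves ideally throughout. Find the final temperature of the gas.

184 K

Polytropic n=1.31: T₂ = T₁(V₁/V₂)^(n−1) = 345×(0.131)^0.31 = 184 K; P₂ = P₁(V₁/V₂)^n = 38.1 kPa.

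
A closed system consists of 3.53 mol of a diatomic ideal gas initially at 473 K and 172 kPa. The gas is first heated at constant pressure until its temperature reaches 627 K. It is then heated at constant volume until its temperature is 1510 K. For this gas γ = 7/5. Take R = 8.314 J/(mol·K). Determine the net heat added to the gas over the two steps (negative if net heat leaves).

80600 J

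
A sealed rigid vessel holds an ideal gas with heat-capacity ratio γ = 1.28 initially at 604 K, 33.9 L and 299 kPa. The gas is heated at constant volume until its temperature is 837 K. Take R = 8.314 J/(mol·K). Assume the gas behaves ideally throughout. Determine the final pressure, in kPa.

414 kPa

Isochoric: V stays 33.9 L; P/T = const ⇒ T₂ = 837 K, P₂ = 414 kPa.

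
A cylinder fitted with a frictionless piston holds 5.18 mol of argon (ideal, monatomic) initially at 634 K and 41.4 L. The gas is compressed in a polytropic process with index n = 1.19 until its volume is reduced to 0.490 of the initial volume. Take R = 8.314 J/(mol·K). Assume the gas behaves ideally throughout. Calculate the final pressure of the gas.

1540 kPa

P₁ = nRT₁/V₁ = 5.18×8.314×634/41.4 = 660 kPa.
Polytropic n=1.19: T₂ = T₁(V₁/V₂)^(n−1) = 634×(2.04)^0.19 = 726 K; P₂ = P₁(V₁/V₂)^n = 1540 kPa.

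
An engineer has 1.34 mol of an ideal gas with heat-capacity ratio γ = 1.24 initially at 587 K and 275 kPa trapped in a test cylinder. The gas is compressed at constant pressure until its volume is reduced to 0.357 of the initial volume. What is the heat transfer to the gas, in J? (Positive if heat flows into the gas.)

V₁ = nRT₁/P₁ = 1.34×8.314×587/275 = 23.8 L.
Isobaric: P stays 275 kPa; V/T = const ⇒ T₂ = 210 K, V₂ = 8.49 L.
W = PΔV = 275×(8.49−23.8) kPa·L = -4200 J.
ΔU = nCvΔT = 1.34×34.6×(210−587) = -17500 J.
Q = ΔU + W = nCpΔT = -21700 J.

-21700 J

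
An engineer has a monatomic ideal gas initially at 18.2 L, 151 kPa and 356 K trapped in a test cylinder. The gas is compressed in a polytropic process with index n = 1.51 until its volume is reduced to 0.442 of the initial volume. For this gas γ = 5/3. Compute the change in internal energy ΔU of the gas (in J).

2130 J

n = P₁V₁/(RT₁) = 151×18.2/(8.314×356) = 0.929 mol.
Polytropic n=1.51: T₂ = T₁(V₁/V₂)^(n−1) = 356×(2.26)^0.51 = 540 K; P₂ = P₁(V₁/V₂)^n = 518 kPa.
For an ideal gas ΔU = nCvΔT with Cv = (3/2)R = 12.5 J/(mol·K).
ΔU = 0.929×12.5×(540−356) = 2130 J.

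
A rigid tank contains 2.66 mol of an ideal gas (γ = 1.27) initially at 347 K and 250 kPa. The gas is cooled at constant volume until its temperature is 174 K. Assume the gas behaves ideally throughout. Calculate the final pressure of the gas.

V₁ = nRT₁/P₁ = 2.66×8.314×347/250 = 30.7 L.
Isochoric: V stays 30.7 L; P/T = const ⇒ T₂ = 174 K, P₂ = 125 kPa.

125 kPa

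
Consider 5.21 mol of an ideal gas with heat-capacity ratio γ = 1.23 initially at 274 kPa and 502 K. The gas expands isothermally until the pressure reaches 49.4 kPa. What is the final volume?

440 L

V₁ = nRT₁/P₁ = 5.21×8.314×502/274 = 79.4 L.
Isothermal: T stays 502 K; PV = const ⇒ V₂ = 440 L, P₂ = 49.4 kPa.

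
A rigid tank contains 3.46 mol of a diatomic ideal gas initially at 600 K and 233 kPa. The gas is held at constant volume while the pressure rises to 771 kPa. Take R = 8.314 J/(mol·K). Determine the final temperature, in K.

1990 K

V₁ = nRT₁/P₁ = 3.46×8.314×600/233 = 74.1 L.
Isochoric: V stays 74.1 L; P/T = const ⇒ T₂ = 1990 K, P₂ = 771 kPa.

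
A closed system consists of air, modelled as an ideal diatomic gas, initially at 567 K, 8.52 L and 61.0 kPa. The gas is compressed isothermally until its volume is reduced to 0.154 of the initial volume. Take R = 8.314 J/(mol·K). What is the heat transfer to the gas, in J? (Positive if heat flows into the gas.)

-972 J

n = P₁V₁/(RT₁) = 61.0×8.52/(8.314×567) = 0.110 mol.
Isothermal: T stays 567 K; PV = const ⇒ V₂ = 1.31 L, P₂ = 396 kPa.
ΔU = 0 (ideal gas, T constant).
W = nRT ln(V₂/V₁) = 0.110×8.314×567×ln(0.154) = -972 J.
Q = ΔU + W = -972 J.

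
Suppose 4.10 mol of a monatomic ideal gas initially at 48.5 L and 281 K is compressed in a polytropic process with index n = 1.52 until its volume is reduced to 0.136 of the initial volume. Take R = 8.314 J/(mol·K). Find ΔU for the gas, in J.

P₁ = nRT₁/V₁ = 4.10×8.314×281/48.5 = 197 kPa.
Polytropic n=1.52: T₂ = T₁(V₁/V₂)^(n−1) = 281×(7.35)^0.52 = 793 K; P₂ = P₁(V₁/V₂)^n = 4100 kPa.
For an ideal gas ΔU = nCvΔT with Cv = (3/2)R = 12.5 J/(mol·K).
ΔU = 4.10×12.5×(793−281) = 26200 J.

26200 J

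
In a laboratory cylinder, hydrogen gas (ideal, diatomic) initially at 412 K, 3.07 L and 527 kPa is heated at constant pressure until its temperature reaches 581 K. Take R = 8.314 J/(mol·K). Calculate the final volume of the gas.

Isobaric: P stays 527 kPa; V/T = const ⇒ T₂ = 581 K, V₂ = 4.33 L.

4.33 L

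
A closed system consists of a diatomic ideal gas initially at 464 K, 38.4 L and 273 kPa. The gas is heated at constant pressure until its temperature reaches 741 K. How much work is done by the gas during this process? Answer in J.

6260 J

n = P₁V₁/(RT₁) = 273×38.4/(8.314×464) = 2.72 mol.
Isobaric: P stays 273 kPa; V/T = const ⇒ T₂ = 741 K, V₂ = 61.3 L.
W = PΔV = 273×(61.3−38.4) kPa·L = 6260 J.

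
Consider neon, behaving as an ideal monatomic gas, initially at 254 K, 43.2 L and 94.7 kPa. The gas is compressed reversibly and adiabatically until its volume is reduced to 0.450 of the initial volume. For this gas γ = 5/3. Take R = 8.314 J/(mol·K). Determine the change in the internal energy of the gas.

4310 J

n = P₁V₁/(RT₁) = 94.7×43.2/(8.314×254) = 1.94 mol.
Adiabatic: TV^(γ−1) = const ⇒ T₂ = 254×(2.22)^0.667 = 433 K; PV^γ = const ⇒ P₂ = 358 kPa.
For an ideal gas ΔU = nCvΔT with Cv = (3/2)R = 12.5 J/(mol·K).
ΔU = 1.94×12.5×(433−254) = 4310 J.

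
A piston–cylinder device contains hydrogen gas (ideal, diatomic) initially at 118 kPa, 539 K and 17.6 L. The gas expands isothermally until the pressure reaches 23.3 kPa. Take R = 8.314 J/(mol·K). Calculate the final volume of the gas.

89.1 L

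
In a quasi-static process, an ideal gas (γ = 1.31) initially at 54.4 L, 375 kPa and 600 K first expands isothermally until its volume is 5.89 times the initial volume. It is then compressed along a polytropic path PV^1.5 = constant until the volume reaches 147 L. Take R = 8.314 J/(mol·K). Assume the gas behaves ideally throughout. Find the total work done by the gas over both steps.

16700 J

n = P₁V₁/(RT₁) = 375×54.4/(8.314×600) = 4.09 mol.
Step 1 — Isothermal: T stays 600 K; PV = const ⇒ V₂ = 320 L, P₂ = 63.7 kPa.
ΔU = 0 (ideal gas, T constant).
W = nRT ln(V₂/V₁) = 4.09×8.314×600×ln(5.89) = 36200 J.
Q = ΔU + W = 36200 J.
State after step 1: P = 63.7 kPa, V = 320 L, T = 600 K.
Step 2 — Polytropic n=1.5: T₂ = T₁(V₁/V₂)^(n−1) = 600×(2.18)^0.50 = 886 K; P₂ = P₁(V₁/V₂)^n = 205 kPa.
W = (P₁V₁−P₂V₂)/(n−1) = (63.7×320−205×147)/0.50 = -19400 J.
ΔU = nCvΔT = 4.09×26.8×(886−600) = 31300 J.
Q = ΔU + W = 11900 J.
Net over both steps: W = 16700 J, Q = 48100 J, ΔU = 31300 J.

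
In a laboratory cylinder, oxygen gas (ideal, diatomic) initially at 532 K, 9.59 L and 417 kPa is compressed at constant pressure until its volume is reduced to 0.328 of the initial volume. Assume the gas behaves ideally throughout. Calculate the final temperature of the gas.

Isobaric: P stays 417 kPa; V/T = const ⇒ T₂ = 174 K, V₂ = 3.15 L.

174 K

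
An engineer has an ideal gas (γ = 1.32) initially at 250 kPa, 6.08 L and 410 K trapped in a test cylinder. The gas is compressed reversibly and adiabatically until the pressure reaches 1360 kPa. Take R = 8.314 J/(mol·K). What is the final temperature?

Adiabatic: T₂/T₁ = (P₂/P₁)^((γ−1)/γ) ⇒ T₂ = 410×(5.44)^0.242 = 618 K; V₂ = 1.69 L.

618 K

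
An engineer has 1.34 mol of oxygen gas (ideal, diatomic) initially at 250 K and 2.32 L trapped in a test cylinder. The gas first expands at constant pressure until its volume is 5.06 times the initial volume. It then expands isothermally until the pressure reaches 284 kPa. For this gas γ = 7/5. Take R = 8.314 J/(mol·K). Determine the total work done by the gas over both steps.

P₁ = nRT₁/V₁ = 1.34×8.314×250/2.32 = 1200 kPa.
Step 1 — Isobaric: P stays 1200 kPa; V/T = const ⇒ T₂ = 1260 K, V₂ = 11.7 L.
W = PΔV = 1200×(11.7−2.32) kPa·L = 11300 J.
ΔU = nCvΔT = 1.34×20.8×(1260−250) = 28300 J.
Q = ΔU + W = nCpΔT = 39600 J.
State after step 1: P = 1200 kPa, V = 11.7 L, T = 1260 K.
Step 2 — Isothermal: T stays 1260 K; PV = const ⇒ V₂ = 49.6 L, P₂ = 284 kPa.
ΔU = 0 (ideal gas, T constant).
W = nRT ln(V₂/V₁) = 1.34×8.314×1260×ln(4.23) = 20300 J.
Q = ΔU + W = 20300 J.
Net over both steps: W = 31600 J, Q = 59900 J, ΔU = 28300 J.

31600 J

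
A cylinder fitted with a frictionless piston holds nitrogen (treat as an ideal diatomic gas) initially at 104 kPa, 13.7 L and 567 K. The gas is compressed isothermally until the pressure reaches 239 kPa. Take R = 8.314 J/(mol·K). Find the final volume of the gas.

5.96 L

Isothermal: T stays 567 K; PV = const ⇒ V₂ = 5.96 L, P₂ = 239 kPa.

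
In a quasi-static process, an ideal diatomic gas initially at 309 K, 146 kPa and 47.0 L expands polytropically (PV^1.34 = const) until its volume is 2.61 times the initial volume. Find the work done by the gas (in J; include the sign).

5620 J

n = P₁V₁/(RT₁) = 146×47.0/(8.314×309) = 2.67 mol.
Polytropic n=1.34: T₂ = T₁(V₁/V₂)^(n−1) = 309×(0.383)^0.34 = 223 K; P₂ = P₁(V₁/V₂)^n = 40.4 kPa.
W = (P₁V₁−P₂V₂)/(n−1) = (146×47.0−40.4×123)/0.34 = 5620 J.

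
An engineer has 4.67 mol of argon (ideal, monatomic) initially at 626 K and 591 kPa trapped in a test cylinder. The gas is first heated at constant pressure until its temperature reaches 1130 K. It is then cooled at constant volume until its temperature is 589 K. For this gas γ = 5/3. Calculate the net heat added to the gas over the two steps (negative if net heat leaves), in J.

V₁ = nRT₁/P₁ = 4.67×8.314×626/591 = 41.1 L.
Step 1 — Isobaric: P stays 591 kPa; V/T = const ⇒ T₂ = 1130 K, V₂ = 74.2 L.
W = PΔV = 591×(74.2−41.1) kPa·L = 19600 J.
ΔU = nCvΔT = 4.67×12.5×(1130−626) = 29400 J.
Q = ΔU + W = nCpΔT = 48900 J.
State after step 1: P = 591 kPa, V = 74.2 L, T = 1130 K.
Step 2 — Isochoric: V stays 74.2 L; P/T = const ⇒ T₂ = 589 K, P₂ = 308 kPa.
W = 0 (no volume change).
ΔU = nCvΔT = 4.67×12.5×(589−1130) = -31500 J.
Q = ΔU = -31500 J.
Net over both steps: W = 19600 J, Q = 17400 J, ΔU = -2150 J.

17400 J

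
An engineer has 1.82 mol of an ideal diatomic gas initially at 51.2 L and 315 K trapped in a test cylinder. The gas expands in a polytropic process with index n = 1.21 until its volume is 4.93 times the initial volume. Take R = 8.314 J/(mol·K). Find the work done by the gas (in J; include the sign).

P₁ = nRT₁/V₁ = 1.82×8.314×315/51.2 = 93.1 kPa.
Polytropic n=1.21: T₂ = T₁(V₁/V₂)^(n−1) = 315×(0.203)^0.21 = 225 K; P₂ = P₁(V₁/V₂)^n = 13.5 kPa.
W = (P₁V₁−P₂V₂)/(n−1) = (93.1×51.2−13.5×252)/0.21 = 6460 J.

6460 J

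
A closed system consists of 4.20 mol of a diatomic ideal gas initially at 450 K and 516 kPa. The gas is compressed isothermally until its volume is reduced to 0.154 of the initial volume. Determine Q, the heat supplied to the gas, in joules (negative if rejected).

-29400 J

V₁ = nRT₁/P₁ = 4.20×8.314×450/516 = 30.5 L.
Isothermal: T stays 450 K; PV = const ⇒ V₂ = 4.69 L, P₂ = 3350 kPa.
ΔU = 0 (ideal gas, T constant).
W = nRT ln(V₂/V₁) = 4.20×8.314×450×ln(0.154) = -29400 J.
Q = ΔU + W = -29400 J.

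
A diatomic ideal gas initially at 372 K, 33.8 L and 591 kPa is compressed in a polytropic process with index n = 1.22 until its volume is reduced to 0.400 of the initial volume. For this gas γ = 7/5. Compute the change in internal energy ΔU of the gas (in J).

11200 J

n = P₁V₁/(RT₁) = 591×33.8/(8.314×372) = 6.46 mol.
Polytropic n=1.22: T₂ = T₁(V₁/V₂)^(n−1) = 372×(2.50)^0.22 = 455 K; P₂ = P₁(V₁/V₂)^n = 1810 kPa.
For an ideal gas ΔU = nCvΔT with Cv = (5/2)R = 20.8 J/(mol·K).
ΔU = 6.46×20.8×(455−372) = 11200 J.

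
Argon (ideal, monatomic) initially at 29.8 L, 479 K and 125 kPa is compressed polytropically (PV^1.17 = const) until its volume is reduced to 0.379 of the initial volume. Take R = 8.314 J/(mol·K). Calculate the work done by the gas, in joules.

-3930 J

n = P₁V₁/(RT₁) = 125×29.8/(8.314×479) = 0.935 mol.
Polytropic n=1.17: T₂ = T₁(V₁/V₂)^(n−1) = 479×(2.64)^0.17 = 565 K; P₂ = P₁(V₁/V₂)^n = 389 kPa.
W = (P₁V₁−P₂V₂)/(n−1) = (125×29.8−389×11.3)/0.17 = -3930 J.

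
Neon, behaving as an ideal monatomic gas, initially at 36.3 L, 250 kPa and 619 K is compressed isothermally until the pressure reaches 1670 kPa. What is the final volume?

Isothermal: T stays 619 K; PV = const ⇒ V₂ = 5.43 L, P₂ = 1670 kPa.

5.43 L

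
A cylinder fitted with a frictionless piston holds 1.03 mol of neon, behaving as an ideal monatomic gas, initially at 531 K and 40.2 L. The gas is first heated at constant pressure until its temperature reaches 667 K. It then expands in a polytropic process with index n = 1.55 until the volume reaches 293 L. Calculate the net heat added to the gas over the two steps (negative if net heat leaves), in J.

4040 J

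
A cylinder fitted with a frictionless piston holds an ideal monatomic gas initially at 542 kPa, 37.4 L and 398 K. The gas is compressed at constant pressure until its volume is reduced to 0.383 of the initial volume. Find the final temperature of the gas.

Isobaric: P stays 542 kPa; V/T = const ⇒ T₂ = 152 K, V₂ = 14.3 L.

152 K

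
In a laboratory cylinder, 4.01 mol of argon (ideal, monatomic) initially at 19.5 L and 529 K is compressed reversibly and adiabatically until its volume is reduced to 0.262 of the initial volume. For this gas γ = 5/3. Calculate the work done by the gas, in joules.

-38200 J

P₁ = nRT₁/V₁ = 4.01×8.314×529/19.5 = 904 kPa.
Adiabatic: TV^(γ−1) = const ⇒ T₂ = 529×(3.82)^0.667 = 1290 K; PV^γ = const ⇒ P₂ = 8430 kPa.
ΔU = nCvΔT = 4.01×12.5×(1290−529) = 38200 J.
Q = 0 for an adiabatic process, so W = −ΔU = -38200 J.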